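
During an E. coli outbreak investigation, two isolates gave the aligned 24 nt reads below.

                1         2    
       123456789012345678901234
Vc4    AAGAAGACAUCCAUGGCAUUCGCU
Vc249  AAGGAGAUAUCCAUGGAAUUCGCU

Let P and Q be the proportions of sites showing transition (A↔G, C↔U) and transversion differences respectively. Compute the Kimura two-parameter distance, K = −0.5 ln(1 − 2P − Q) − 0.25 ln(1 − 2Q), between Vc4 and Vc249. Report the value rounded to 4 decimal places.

Mismatches occur at site 4 (A/G, transition), site 8 (C/U, transition), site 17 (C/A, transversion).
Of the 3 differences, 2 transitions and 1 transversion over 24 sites: P = 2/24 = 0.083333, Q = 1/24 = 0.041667.
d = −0.5·ln(0.791667) − 0.25·ln(0.916666) = −0.5·(-0.233614) − 0.25·(-0.087012) = 0.1386.

0.1386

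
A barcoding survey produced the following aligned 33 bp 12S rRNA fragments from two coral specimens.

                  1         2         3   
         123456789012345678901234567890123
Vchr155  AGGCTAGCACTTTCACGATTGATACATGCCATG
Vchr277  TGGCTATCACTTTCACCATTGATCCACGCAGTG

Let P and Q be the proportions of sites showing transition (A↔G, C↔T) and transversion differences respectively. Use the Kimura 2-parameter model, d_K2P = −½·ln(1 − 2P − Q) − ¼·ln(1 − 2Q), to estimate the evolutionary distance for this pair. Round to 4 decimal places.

Differing sites — 1:A/T (Tv); 7:G/T (Tv); 17:G/C (Tv); 24:A/C (Tv); 27:T/C (Ti); 30:C/A (Tv); 31:A/G (Ti).
Of the 7 differences, 2 transitions and 5 transversions over 33 sites: P = 2/33 = 0.060606, Q = 5/33 = 0.151515.
d = −0.5·ln(0.727273) − 0.25·ln(0.696970) = −0.5·(-0.318453) − 0.25·(-0.361013) = 0.2495.

0.2495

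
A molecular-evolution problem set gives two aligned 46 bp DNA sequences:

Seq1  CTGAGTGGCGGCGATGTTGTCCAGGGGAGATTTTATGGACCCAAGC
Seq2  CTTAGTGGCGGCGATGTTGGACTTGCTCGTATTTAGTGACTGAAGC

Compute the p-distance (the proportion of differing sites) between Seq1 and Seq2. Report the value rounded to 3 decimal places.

0.304

Mismatches occur at site 3 (G/T), site 20 (T/G), site 21 (C/A), site 23 (A/T), site 24 (G/T), site 26 (G/C), site 27 (G/T), site 28 (A/C), site 30 (A/T), site 31 (T/A), site 36 (T/G), site 37 (G/T), site 41 (C/T), site 42 (C/G).
There are 14 differences over 46 sites, so p = 14/46 = 0.304.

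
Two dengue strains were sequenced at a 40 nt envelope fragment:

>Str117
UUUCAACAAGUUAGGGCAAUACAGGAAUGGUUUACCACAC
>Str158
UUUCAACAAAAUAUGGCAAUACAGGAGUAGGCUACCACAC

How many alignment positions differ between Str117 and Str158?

The sequences differ at positions 10 (G/A), 11 (U/A), 14 (G/U), 27 (A/G), 29 (G/A), 31 (U/G), 32 (U/C).
That gives 7 mismatches out of 40 aligned sites, so the Hamming distance is 7.

7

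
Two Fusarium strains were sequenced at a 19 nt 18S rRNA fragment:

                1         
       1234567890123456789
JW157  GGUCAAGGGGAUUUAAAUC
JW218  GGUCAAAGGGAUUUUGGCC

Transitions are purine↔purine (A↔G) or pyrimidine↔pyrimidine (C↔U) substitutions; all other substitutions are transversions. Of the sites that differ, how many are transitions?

Mismatches occur at site 7 (G/A, transition), site 15 (A/U, transversion), site 16 (A/G, transition), site 17 (A/G, transition), site 18 (U/C, transition).
Of the 5 differences, 4 transitions and 1 transversion, so the answer is 4.

4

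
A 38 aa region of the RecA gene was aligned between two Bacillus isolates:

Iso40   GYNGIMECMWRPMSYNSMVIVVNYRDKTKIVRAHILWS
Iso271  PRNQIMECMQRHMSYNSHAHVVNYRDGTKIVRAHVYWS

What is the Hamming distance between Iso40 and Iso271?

11

The sequences differ at positions 1 (G/P), 2 (Y/R), 4 (G/Q), 10 (W/Q), 12 (P/H), 18 (M/H), 19 (V/A), 20 (I/H), 27 (K/G), 35 (I/V), 36 (L/Y).
That gives 11 mismatches out of 38 aligned sites, so the Hamming distance is 11.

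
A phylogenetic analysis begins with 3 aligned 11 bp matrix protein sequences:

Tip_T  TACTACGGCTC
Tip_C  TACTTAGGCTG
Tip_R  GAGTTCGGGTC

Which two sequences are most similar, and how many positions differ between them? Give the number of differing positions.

3

Pairwise Hamming distances:
  Tip_T vs Tip_C: 3
  Tip_T vs Tip_R: 4
  Tip_C vs Tip_R: 5
The smallest is 3, between Tip_T and Tip_C.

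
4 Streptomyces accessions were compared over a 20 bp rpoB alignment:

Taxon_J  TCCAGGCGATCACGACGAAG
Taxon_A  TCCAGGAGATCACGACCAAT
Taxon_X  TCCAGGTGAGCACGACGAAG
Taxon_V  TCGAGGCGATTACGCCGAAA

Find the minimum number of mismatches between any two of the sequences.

Pairwise Hamming distances:
  Taxon_J vs Taxon_A: 3
  Taxon_J vs Taxon_X: 2
  Taxon_J vs Taxon_V: 4
  Taxon_A vs Taxon_X: 4
  Taxon_A vs Taxon_V: 6
  Taxon_X vs Taxon_V: 6
The smallest is 2, between Taxon_J and Taxon_X.

2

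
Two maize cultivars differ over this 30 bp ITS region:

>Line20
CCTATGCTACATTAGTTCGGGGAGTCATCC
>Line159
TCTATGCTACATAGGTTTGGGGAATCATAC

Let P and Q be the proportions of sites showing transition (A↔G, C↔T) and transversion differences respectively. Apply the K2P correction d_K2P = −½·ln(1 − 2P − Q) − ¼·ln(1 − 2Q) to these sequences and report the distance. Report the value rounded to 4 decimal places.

Mismatches occur at site 1 (C/T, transition), site 13 (T/A, transversion), site 14 (A/G, transition), site 18 (C/T, transition), site 24 (G/A, transition), site 29 (C/A, transversion).
Of the 6 differences, 4 transitions and 2 transversions over 30 sites: P = 4/30 = 0.133333, Q = 2/30 = 0.066667.
d = −0.5·ln(0.666667) − 0.25·ln(0.866666) = −0.5·(-0.405465) − 0.25·(-0.143102) = 0.2385.

0.2385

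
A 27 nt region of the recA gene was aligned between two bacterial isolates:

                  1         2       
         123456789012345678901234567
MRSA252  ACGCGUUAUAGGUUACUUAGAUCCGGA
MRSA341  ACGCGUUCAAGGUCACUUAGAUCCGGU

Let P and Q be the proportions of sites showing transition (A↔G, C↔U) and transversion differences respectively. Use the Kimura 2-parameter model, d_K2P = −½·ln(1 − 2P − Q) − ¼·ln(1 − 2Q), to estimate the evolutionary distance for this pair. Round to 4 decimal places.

0.1652

The sequences differ at positions 8 (A/C, transversion), 9 (U/A, transversion), 14 (U/C, transition), 27 (A/U, transversion).
Of the 4 differences, 1 transition and 3 transversions over 27 sites: P = 1/27 = 0.037037, Q = 3/27 = 0.111111.
d = −0.5·ln(0.814815) − 0.25·ln(0.777778) = −0.5·(-0.204794) − 0.25·(-0.251314) = 0.1652.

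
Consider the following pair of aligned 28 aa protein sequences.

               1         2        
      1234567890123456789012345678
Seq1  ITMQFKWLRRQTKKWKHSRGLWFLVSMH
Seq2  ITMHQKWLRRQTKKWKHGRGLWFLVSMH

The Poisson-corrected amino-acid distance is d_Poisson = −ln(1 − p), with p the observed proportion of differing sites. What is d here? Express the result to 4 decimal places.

0.1133

Mismatches occur at site 4 (Q/H), site 5 (F/Q), site 18 (S/G).
p = 3/28 = 0.107143.
d = −ln(1 − 0.107143) = −ln(0.892857) = 0.1133.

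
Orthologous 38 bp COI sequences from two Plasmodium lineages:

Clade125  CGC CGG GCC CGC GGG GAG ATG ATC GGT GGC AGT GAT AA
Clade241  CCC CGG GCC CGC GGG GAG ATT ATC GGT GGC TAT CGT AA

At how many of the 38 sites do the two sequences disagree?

6

The sequences differ at positions 2 (G/C), 21 (G/T), 31 (A/T), 32 (G/A), 34 (G/C), 35 (A/G).
That gives 6 mismatches out of 38 aligned sites, so the Hamming distance is 6.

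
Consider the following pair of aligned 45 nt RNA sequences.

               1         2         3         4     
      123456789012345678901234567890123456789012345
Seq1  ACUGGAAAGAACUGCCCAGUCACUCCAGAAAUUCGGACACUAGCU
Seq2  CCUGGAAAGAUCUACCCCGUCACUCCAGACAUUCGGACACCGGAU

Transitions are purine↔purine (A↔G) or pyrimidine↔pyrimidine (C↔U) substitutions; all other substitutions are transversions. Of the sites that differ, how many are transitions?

The sequences differ at positions 1 (A/C, transversion), 11 (A/U, transversion), 14 (G/A, transition), 18 (A/C, transversion), 30 (A/C, transversion), 41 (U/C, transition), 42 (A/G, transition), 44 (C/A, transversion).
Of the 8 differences, 3 transitions and 5 transversions, so the answer is 3.

3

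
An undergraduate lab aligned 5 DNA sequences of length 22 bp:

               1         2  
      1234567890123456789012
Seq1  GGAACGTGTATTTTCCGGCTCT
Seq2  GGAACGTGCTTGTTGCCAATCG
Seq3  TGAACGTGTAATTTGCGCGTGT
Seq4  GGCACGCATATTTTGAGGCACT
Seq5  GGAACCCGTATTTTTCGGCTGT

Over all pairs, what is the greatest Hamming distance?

Pairwise Hamming distances:
  Seq1 vs Seq2: 8
  Seq1 vs Seq3: 6
  Seq1 vs Seq4: 6
  Seq1 vs Seq5: 4
  Seq2 vs Seq3: 10
  Seq2 vs Seq4: 12
  Seq2 vs Seq5: 11
  Seq3 vs Seq4: 10
  Seq3 vs Seq5: 7
  Seq4 vs Seq5: 7
The largest is 12, between Seq2 and Seq4.

12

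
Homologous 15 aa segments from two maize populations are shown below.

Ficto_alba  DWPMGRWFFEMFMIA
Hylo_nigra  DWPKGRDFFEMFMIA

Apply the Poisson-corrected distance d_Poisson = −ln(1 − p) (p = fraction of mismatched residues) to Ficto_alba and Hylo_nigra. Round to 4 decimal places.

Mismatches occur at site 4 (M→K), site 7 (W→D).
p = 2/15 = 0.133333.
d = −ln(1 − 0.133333) = −ln(0.866667) = 0.1431.

0.1431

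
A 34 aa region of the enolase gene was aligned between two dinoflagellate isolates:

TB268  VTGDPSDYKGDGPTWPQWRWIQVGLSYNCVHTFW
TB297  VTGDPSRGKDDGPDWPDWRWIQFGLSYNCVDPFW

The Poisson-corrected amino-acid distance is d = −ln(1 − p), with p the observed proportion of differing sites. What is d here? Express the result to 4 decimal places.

Mismatches occur at site 7 (D→R), site 8 (Y→G), site 10 (G→D), site 14 (T→D), site 17 (Q→D), site 23 (V→F), site 31 (H→D), site 32 (T→P).
p = 8/34 = 0.235294.
d = −ln(1 − 0.235294) = −ln(0.764706) = 0.2683.

0.2683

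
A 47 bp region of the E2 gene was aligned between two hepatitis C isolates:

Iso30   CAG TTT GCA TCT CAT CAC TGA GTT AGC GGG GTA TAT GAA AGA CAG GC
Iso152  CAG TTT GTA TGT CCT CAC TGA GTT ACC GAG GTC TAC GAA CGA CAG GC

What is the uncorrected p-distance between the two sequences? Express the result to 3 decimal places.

Differing sites — 8:C/T; 11:C/G; 14:A/C; 26:G/C; 29:G/A; 33:A/C; 36:T/C; 40:A/C.
There are 8 differences over 47 sites, so p = 8/47 = 0.170.

0.170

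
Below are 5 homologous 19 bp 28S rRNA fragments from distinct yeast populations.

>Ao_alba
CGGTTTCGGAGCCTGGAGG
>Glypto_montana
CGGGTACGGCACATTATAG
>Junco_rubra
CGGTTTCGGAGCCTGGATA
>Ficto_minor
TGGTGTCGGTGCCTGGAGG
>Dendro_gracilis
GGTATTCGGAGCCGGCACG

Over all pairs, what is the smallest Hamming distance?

2

Pairwise Hamming distances:
  Ao_alba vs Glypto_montana: 9
  Ao_alba vs Junco_rubra: 2
  Ao_alba vs Ficto_minor: 3
  Ao_alba vs Dendro_gracilis: 6
  Glypto_montana vs Junco_rubra: 10
  Glypto_montana vs Ficto_minor: 11
  Glypto_montana vs Dendro_gracilis: 12
  Junco_rubra vs Ficto_minor: 5
  Junco_rubra vs Dendro_gracilis: 7
  Ficto_minor vs Dendro_gracilis: 8
The smallest is 2, between Ao_alba and Junco_rubra.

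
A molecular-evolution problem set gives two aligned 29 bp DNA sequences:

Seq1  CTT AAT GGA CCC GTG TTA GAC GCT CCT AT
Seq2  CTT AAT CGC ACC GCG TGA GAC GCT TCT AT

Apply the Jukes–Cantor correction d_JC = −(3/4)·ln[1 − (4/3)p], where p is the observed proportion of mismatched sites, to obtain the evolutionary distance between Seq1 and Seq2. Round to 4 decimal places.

Differing sites — 7:G/C; 9:A/C; 10:C/A; 14:T/C; 17:T/G; 25:C/T.
p = 6/29 = 0.206897.
d = −0.75 · ln(1 − (4/3)·0.206897) = −0.75 · ln(0.724137) = −0.75 · (-0.322775) = 0.2421.

0.2421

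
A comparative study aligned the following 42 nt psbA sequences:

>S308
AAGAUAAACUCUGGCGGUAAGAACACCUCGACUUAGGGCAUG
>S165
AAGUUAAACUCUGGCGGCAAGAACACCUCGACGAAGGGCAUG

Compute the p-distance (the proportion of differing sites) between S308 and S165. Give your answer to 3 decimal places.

0.095

The sequences differ at positions 4 (A/U), 18 (U/C), 33 (U/G), 34 (U/A).
There are 4 differences over 42 sites, so p = 4/42 = 0.095.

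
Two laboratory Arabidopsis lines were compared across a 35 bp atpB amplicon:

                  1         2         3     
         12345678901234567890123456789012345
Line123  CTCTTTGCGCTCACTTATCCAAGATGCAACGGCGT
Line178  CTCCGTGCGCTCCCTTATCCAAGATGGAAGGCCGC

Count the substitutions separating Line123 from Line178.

7

The sequences differ at positions 4 (T/C), 5 (T/G), 13 (A/C), 27 (C/G), 30 (C/G), 32 (G/C), 35 (T/C).
That gives 7 mismatches out of 35 aligned sites, so the Hamming distance is 7.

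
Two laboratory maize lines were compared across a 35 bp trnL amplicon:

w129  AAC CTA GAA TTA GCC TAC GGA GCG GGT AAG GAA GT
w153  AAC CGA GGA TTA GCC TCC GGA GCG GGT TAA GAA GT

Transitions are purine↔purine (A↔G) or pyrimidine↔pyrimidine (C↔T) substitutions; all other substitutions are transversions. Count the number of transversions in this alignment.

The sequences differ at positions 5 (T/G, transversion), 8 (A/G, transition), 17 (A/C, transversion), 28 (A/T, transversion), 30 (G/A, transition).
Of the 5 differences, 2 transitions and 3 transversions, so the answer is 3.

3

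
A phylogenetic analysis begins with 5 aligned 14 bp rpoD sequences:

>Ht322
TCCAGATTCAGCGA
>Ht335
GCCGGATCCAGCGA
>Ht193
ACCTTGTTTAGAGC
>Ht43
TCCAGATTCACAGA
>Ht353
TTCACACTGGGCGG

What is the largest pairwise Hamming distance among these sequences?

Pairwise Hamming distances:
  Ht322 vs Ht335: 3
  Ht322 vs Ht193: 7
  Ht322 vs Ht43: 2
  Ht322 vs Ht353: 6
  Ht335 vs Ht193: 8
  Ht335 vs Ht43: 5
  Ht335 vs Ht353: 9
  Ht193 vs Ht43: 7
  Ht193 vs Ht353: 10
  Ht43 vs Ht353: 8
The largest is 10, between Ht193 and Ht353.

10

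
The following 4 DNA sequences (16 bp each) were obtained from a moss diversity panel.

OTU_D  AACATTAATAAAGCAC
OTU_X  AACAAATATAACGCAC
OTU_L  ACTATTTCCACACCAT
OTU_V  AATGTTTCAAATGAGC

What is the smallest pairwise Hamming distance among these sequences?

4

Pairwise Hamming distances:
  OTU_D vs OTU_X: 4
  OTU_D vs OTU_L: 8
  OTU_D vs OTU_V: 8
  OTU_X vs OTU_L: 10
  OTU_X vs OTU_V: 9
  OTU_L vs OTU_V: 9
The smallest is 4, between OTU_D and OTU_X.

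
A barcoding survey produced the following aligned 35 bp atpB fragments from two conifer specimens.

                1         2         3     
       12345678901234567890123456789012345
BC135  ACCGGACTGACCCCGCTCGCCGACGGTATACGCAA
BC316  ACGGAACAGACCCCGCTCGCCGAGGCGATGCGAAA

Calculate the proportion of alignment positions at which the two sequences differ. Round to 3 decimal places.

0.229

The sequences differ at positions 3 (C/G), 5 (G/A), 8 (T/A), 24 (C/G), 26 (G/C), 27 (T/G), 30 (A/G), 33 (C/A).
There are 8 differences over 35 sites, so p = 8/35 = 0.229.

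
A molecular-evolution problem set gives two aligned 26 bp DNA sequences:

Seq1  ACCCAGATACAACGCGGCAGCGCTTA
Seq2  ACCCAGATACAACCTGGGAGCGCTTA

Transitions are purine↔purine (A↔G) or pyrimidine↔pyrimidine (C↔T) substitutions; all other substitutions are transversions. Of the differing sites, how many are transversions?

2

Mismatches occur at site 14 (G↔C, transversion), site 15 (C↔T, transition), site 18 (C↔G, transversion).
Of the 3 differences, 1 transition and 2 transversions, so the answer is 2.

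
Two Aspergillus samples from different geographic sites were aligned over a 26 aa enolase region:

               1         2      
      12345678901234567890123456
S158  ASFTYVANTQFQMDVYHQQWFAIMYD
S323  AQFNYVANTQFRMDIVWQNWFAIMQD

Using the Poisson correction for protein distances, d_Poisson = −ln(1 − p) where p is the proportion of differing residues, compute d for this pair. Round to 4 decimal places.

0.3677

The sequences differ at positions 2 (S/Q), 4 (T/N), 12 (Q/R), 15 (V/I), 16 (Y/V), 17 (H/W), 19 (Q/N), 25 (Y/Q).
p = 8/26 = 0.307692.
d = −ln(1 − 0.307692) = −ln(0.692308) = 0.3677.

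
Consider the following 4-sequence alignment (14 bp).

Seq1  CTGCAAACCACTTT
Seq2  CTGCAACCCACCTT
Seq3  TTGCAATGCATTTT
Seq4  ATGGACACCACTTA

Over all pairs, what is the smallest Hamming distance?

Pairwise Hamming distances:
  Seq1 vs Seq2: 2
  Seq1 vs Seq3: 4
  Seq1 vs Seq4: 4
  Seq2 vs Seq3: 5
  Seq2 vs Seq4: 6
  Seq3 vs Seq4: 7
The smallest is 2, between Seq1 and Seq2.

2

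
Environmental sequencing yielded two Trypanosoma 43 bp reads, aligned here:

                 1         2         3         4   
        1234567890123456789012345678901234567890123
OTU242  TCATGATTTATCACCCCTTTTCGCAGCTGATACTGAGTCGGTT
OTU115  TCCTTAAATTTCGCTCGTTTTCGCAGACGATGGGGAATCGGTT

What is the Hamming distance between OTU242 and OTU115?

The sequences differ at positions 3 (A/C), 5 (G/T), 7 (T/A), 8 (T/A), 10 (A/T), 13 (A/G), 15 (C/T), 17 (C/G), 27 (C/A), 28 (T/C), 32 (A/G), 33 (C/G), 34 (T/G), 37 (G/A).
That gives 14 mismatches out of 43 aligned sites, so the Hamming distance is 14.

14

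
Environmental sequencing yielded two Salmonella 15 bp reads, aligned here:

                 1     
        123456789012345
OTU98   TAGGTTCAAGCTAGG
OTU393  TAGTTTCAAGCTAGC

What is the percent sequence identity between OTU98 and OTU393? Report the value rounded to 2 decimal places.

Differing sites — 4:G/T; 15:G/C.
13 of the 15 sites match, so the percent identity is 13/15 × 100 = 86.67%.

86.67%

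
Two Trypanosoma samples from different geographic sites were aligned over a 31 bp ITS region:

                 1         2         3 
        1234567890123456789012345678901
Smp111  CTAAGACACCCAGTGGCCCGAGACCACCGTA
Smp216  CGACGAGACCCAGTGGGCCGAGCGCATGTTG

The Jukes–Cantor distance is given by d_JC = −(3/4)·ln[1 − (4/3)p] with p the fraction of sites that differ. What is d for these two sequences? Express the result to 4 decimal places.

0.4217

The sequences differ at positions 2 (T/G), 4 (A/C), 7 (C/G), 17 (C/G), 23 (A/C), 24 (C/G), 27 (C/T), 28 (C/G), 29 (G/T), 31 (A/G).
p = 10/31 = 0.322581.
d = −0.75 · ln(1 − (4/3)·0.322581) = −0.75 · ln(0.569892) = −0.75 · (-0.562308) = 0.4217.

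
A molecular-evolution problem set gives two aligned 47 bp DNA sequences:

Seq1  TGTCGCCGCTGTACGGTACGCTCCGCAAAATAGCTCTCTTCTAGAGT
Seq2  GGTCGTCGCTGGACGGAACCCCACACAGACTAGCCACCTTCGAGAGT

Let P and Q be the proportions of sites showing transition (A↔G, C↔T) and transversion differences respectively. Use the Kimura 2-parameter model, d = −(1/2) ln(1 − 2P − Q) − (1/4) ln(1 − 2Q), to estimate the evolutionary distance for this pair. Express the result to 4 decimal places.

Mismatches occur at site 1 (T→G, transversion), site 6 (C→T, transition), site 12 (T→G, transversion), site 17 (T→A, transversion), site 20 (G→C, transversion), site 22 (T→C, transition), site 23 (C→A, transversion), site 25 (G→A, transition), site 28 (A→G, transition), site 30 (A→C, transversion), site 35 (T→C, transition), site 36 (C→A, transversion), site 37 (T→C, transition), site 42 (T→G, transversion).
Of the 14 differences, 6 transitions and 8 transversions over 47 sites: P = 6/47 = 0.127660, Q = 8/47 = 0.170213.
d = −0.5·ln(0.574467) − 0.25·ln(0.659574) = −0.5·(-0.554313) − 0.25·(-0.416161) = 0.3812.

0.3812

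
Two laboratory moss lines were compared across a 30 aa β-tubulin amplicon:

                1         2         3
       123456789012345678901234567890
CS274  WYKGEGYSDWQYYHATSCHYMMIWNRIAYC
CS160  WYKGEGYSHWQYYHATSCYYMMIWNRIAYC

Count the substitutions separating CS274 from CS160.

2

The sequences differ at positions 9 (D/H), 19 (H/Y).
That gives 2 mismatches out of 30 aligned sites, so the Hamming distance is 2.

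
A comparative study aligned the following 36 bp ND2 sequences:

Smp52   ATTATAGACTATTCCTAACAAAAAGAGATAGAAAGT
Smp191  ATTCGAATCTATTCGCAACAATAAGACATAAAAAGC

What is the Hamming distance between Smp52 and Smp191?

Mismatches occur at site 4 (A/C), site 5 (T/G), site 7 (G/A), site 8 (A/T), site 15 (C/G), site 16 (T/C), site 22 (A/T), site 27 (G/C), site 31 (G/A), site 36 (T/C).
That gives 10 mismatches out of 36 aligned sites, so the Hamming distance is 10.

10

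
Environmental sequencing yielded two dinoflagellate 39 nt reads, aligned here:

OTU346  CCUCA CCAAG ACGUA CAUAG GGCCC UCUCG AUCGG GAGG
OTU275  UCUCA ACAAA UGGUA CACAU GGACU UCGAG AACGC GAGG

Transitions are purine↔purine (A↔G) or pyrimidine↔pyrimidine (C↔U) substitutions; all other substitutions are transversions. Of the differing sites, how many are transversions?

Differing sites — 1:C/U (Ti); 6:C/A (Tv); 10:G/A (Ti); 11:A/U (Tv); 12:C/G (Tv); 18:U/C (Ti); 20:G/U (Tv); 23:C/A (Tv); 25:C/U (Ti); 28:U/G (Tv); 29:C/A (Tv); 32:U/A (Tv); 35:G/C (Tv).
Of the 13 differences, 4 transitions and 9 transversions, so the answer is 9.

9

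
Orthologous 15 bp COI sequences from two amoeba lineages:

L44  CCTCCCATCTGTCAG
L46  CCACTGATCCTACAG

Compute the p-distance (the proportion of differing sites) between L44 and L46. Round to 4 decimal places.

Mismatches occur at site 3 (T↔A), site 5 (C↔T), site 6 (C↔G), site 10 (T↔C), site 11 (G↔T), site 12 (T↔A).
There are 6 differences over 15 sites, so p = 6/15 = 0.4000.

0.4000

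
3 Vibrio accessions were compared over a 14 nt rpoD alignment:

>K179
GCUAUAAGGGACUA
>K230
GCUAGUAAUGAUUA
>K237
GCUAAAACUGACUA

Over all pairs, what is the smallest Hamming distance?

3

Pairwise Hamming distances:
  K179 vs K230: 5
  K179 vs K237: 3
  K230 vs K237: 4
The smallest is 3, between K179 and K237.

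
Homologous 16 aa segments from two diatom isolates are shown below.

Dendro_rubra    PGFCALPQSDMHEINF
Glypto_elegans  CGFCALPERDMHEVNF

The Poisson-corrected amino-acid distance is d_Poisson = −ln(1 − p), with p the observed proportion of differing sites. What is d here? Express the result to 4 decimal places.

0.2877

Differing sites — 1:P/C; 8:Q/E; 9:S/R; 14:I/V.
p = 4/16 = 0.250000.
d = −ln(1 − 0.250000) = −ln(0.750000) = 0.2877.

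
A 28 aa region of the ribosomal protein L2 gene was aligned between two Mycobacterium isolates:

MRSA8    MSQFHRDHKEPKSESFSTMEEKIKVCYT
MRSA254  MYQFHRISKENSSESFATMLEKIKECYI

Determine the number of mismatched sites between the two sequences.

9

The sequences differ at positions 2 (S/Y), 7 (D/I), 8 (H/S), 11 (P/N), 12 (K/S), 17 (S/A), 20 (E/L), 25 (V/E), 28 (T/I).
That gives 9 mismatches out of 28 aligned sites, so the Hamming distance is 9.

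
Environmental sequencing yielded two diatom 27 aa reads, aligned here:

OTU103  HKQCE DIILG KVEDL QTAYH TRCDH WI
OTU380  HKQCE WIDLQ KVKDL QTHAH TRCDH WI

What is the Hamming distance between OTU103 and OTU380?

The sequences differ at positions 6 (D/W), 8 (I/D), 10 (G/Q), 13 (E/K), 18 (A/H), 19 (Y/A).
That gives 6 mismatches out of 27 aligned sites, so the Hamming distance is 6.

6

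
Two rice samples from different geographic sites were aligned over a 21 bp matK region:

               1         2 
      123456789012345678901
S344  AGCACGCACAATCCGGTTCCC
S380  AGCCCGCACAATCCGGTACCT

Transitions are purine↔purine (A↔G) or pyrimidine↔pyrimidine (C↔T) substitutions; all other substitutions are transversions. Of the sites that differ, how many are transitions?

1

The sequences differ at positions 4 (A/C, transversion), 18 (T/A, transversion), 21 (C/T, transition).
Of the 3 differences, 1 transition and 2 transversions, so the answer is 1.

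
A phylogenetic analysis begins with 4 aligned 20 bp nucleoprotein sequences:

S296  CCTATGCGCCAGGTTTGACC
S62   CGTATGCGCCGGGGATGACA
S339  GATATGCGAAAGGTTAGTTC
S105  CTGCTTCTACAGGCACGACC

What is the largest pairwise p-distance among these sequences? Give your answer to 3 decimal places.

0.600

Pairwise Hamming distances:
  S296 vs S62: 5
  S296 vs S339: 7
  S296 vs S105: 9
  S62 vs S339: 11
  S62 vs S105: 10
  S339 vs S105: 12
The largest is 12 mismatches, between S339 and S105; p = 12/20 = 0.600.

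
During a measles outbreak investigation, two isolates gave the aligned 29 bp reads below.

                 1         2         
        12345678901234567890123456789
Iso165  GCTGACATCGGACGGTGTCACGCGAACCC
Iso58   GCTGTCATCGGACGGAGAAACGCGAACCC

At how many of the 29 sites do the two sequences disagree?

4

Differing sites — 5:A/T; 16:T/A; 18:T/A; 19:C/A.
That gives 4 mismatches out of 29 aligned sites, so the Hamming distance is 4.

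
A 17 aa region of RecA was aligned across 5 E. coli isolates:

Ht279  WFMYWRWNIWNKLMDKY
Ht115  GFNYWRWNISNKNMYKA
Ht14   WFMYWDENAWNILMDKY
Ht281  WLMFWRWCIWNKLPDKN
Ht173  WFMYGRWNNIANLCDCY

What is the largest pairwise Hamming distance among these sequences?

Pairwise Hamming distances:
  Ht279 vs Ht115: 6
  Ht279 vs Ht14: 4
  Ht279 vs Ht281: 5
  Ht279 vs Ht173: 7
  Ht115 vs Ht14: 10
  Ht115 vs Ht281: 10
  Ht115 vs Ht173: 12
  Ht14 vs Ht281: 9
  Ht14 vs Ht173: 9
  Ht281 vs Ht173: 11
The largest is 12, between Ht115 and Ht173.

12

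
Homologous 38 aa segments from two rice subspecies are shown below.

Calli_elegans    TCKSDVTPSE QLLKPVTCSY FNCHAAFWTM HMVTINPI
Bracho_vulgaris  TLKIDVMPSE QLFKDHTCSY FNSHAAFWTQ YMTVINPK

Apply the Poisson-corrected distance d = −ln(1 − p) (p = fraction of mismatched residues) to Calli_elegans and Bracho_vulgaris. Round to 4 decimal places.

0.3795

Differing sites — 2:C/L; 4:S/I; 7:T/M; 13:L/F; 15:P/D; 16:V/H; 23:C/S; 30:M/Q; 31:H/Y; 33:V/T; 34:T/V; 38:I/K.
p = 12/38 = 0.315789.
d = −ln(1 − 0.315789) = −ln(0.684211) = 0.3795.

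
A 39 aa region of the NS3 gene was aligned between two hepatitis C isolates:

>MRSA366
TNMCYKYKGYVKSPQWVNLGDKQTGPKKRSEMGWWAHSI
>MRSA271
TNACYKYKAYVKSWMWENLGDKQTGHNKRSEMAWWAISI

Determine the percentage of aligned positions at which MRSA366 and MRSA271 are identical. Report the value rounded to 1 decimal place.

The sequences differ at positions 3 (M/A), 9 (G/A), 14 (P/W), 15 (Q/M), 17 (V/E), 26 (P/H), 27 (K/N), 33 (G/A), 37 (H/I).
30 of the 39 sites match, so the percent identity is 30/39 × 100 = 76.9%.

76.9%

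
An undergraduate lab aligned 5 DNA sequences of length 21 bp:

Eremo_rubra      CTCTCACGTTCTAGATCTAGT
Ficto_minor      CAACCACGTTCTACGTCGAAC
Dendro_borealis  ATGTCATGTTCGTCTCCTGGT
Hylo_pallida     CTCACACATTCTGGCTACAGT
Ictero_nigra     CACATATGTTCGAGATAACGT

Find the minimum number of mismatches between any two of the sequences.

Pairwise Hamming distances:
  Eremo_rubra vs Ficto_minor: 8
  Eremo_rubra vs Dendro_borealis: 9
  Eremo_rubra vs Hylo_pallida: 6
  Eremo_rubra vs Ictero_nigra: 8
  Ficto_minor vs Dendro_borealis: 13
  Ficto_minor vs Hylo_pallida: 11
  Ficto_minor vs Ictero_nigra: 12
  Dendro_borealis vs Hylo_pallida: 13
  Dendro_borealis vs Ictero_nigra: 12
  Hylo_pallida vs Ictero_nigra: 9
The smallest is 6, between Eremo_rubra and Hylo_pallida.

6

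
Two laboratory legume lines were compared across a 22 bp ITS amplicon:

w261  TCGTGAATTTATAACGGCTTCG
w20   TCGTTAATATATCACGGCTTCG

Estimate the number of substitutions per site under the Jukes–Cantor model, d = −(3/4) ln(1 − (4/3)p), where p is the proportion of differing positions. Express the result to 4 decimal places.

0.1505

Mismatches occur at site 5 (G↔T), site 9 (T↔A), site 13 (A↔C).
p = 3/22 = 0.136364.
d = −0.75 · ln(1 − (4/3)·0.136364) = −0.75 · ln(0.818181) = −0.75 · (-0.200672) = 0.1505.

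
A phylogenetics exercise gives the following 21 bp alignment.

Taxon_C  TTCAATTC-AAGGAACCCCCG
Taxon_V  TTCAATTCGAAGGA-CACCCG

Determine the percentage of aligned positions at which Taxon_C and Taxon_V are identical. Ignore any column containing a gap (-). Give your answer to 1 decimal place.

Excluding the 2 gap columns leaves 19 comparable sites.
Differing sites — 17:C/A.
18 of the 19 comparable sites match, so the percent identity is 18/19 × 100 = 94.7%.

94.7%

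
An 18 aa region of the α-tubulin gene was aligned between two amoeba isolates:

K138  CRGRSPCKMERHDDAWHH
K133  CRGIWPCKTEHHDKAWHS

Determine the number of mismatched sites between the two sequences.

The sequences differ at positions 4 (R/I), 5 (S/W), 9 (M/T), 11 (R/H), 14 (D/K), 18 (H/S).
That gives 6 mismatches out of 18 aligned sites, so the Hamming distance is 6.

6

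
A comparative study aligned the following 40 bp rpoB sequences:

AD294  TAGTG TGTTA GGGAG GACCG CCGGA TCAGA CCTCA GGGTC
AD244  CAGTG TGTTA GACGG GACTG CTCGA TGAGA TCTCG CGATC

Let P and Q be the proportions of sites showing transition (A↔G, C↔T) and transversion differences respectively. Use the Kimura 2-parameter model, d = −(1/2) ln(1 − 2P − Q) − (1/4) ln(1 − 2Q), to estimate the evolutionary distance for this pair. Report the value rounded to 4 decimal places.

The sequences differ at positions 1 (T/C, transition), 12 (G/A, transition), 13 (G/C, transversion), 14 (A/G, transition), 19 (C/T, transition), 22 (C/T, transition), 23 (G/C, transversion), 27 (C/G, transversion), 31 (C/T, transition), 35 (A/G, transition), 36 (G/C, transversion), 38 (G/A, transition).
Of the 12 differences, 8 transitions and 4 transversions over 40 sites: P = 8/40 = 0.200000, Q = 4/40 = 0.100000.
d = −0.5·ln(0.500000) − 0.25·ln(0.800000) = −0.5·(-0.693147) − 0.25·(-0.223144) = 0.4024.

0.4024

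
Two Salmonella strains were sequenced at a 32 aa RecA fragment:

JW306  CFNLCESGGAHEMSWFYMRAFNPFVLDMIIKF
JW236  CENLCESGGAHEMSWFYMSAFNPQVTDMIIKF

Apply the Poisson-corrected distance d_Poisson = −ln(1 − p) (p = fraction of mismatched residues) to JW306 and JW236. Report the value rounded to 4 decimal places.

0.1335

Differing sites — 2:F/E; 19:R/S; 24:F/Q; 26:L/T.
p = 4/32 = 0.125000.
d = −ln(1 − 0.125000) = −ln(0.875000) = 0.1335.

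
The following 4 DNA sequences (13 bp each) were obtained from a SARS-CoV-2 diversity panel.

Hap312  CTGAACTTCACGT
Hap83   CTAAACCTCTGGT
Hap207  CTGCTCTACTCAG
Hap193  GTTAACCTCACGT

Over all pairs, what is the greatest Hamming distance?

9

Pairwise Hamming distances:
  Hap312 vs Hap83: 4
  Hap312 vs Hap207: 6
  Hap312 vs Hap193: 3
  Hap83 vs Hap207: 8
  Hap83 vs Hap193: 4
  Hap207 vs Hap193: 9
The largest is 9, between Hap207 and Hap193.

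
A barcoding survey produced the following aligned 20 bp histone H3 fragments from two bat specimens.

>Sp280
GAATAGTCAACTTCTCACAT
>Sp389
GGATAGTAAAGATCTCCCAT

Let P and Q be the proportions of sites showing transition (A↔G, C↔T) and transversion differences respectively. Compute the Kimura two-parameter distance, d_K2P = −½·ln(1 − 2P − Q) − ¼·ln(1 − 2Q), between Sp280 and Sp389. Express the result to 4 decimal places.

The sequences differ at positions 2 (A/G, transition), 8 (C/A, transversion), 11 (C/G, transversion), 12 (T/A, transversion), 17 (A/C, transversion).
Of the 5 differences, 1 transition and 4 transversions over 20 sites: P = 1/20 = 0.050000, Q = 4/20 = 0.200000.
d = −0.5·ln(0.700000) − 0.25·ln(0.600000) = −0.5·(-0.356675) − 0.25·(-0.510826) = 0.3060.

0.3060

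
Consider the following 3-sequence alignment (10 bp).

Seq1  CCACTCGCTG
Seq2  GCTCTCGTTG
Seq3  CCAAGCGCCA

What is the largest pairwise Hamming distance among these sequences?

Pairwise Hamming distances:
  Seq1 vs Seq2: 3
  Seq1 vs Seq3: 4
  Seq2 vs Seq3: 7
The largest is 7, between Seq2 and Seq3.

7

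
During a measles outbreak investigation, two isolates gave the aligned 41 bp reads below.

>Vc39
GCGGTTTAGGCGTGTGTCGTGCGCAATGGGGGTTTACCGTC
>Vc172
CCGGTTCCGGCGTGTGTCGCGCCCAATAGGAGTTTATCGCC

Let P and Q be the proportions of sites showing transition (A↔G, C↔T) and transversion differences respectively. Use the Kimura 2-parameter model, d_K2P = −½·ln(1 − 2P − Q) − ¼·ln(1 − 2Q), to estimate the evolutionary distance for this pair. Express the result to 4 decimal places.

0.2673

Mismatches occur at site 1 (G/C, transversion), site 7 (T/C, transition), site 8 (A/C, transversion), site 20 (T/C, transition), site 23 (G/C, transversion), site 28 (G/A, transition), site 31 (G/A, transition), site 37 (C/T, transition), site 40 (T/C, transition).
Of the 9 differences, 6 transitions and 3 transversions over 41 sites: P = 6/41 = 0.146341, Q = 3/41 = 0.073171.
d = −0.5·ln(0.634147) − 0.25·ln(0.853658) = −0.5·(-0.455474) − 0.25·(-0.158225) = 0.2673.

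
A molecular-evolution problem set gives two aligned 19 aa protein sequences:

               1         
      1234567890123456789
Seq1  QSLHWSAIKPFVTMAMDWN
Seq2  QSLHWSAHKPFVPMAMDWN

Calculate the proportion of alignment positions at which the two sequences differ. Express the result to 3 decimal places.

0.105

Differing sites — 8:I/H; 13:T/P.
There are 2 differences over 19 sites, so p = 2/19 = 0.105.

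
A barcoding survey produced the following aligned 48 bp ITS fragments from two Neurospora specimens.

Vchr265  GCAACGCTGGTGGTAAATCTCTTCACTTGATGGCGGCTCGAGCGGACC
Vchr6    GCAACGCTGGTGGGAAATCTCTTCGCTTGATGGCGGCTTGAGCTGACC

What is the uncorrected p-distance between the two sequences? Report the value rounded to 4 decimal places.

0.0833

The sequences differ at positions 14 (T/G), 25 (A/G), 39 (C/T), 44 (G/T).
There are 4 differences over 48 sites, so p = 4/48 = 0.0833.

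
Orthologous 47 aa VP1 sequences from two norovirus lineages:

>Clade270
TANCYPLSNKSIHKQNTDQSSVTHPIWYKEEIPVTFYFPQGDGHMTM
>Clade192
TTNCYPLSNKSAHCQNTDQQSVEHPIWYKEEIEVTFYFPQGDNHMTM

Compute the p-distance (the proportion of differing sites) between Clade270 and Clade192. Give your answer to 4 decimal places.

Differing sites — 2:A/T; 12:I/A; 14:K/C; 20:S/Q; 23:T/E; 33:P/E; 43:G/N.
There are 7 differences over 47 sites, so p = 7/47 = 0.1489.

0.1489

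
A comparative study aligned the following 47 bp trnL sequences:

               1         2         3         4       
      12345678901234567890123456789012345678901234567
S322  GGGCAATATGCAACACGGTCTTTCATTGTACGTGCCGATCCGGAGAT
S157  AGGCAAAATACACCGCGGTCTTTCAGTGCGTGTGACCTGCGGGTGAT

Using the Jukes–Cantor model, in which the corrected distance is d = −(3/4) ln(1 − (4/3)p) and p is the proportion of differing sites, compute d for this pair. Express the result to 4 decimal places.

Mismatches occur at site 1 (G→A), site 7 (T→A), site 10 (G→A), site 13 (A→C), site 15 (A→G), site 26 (T→G), site 29 (T→C), site 30 (A→G), site 31 (C→T), site 35 (C→A), site 37 (G→C), site 38 (A→T), site 39 (T→G), site 41 (C→G), site 44 (A→T).
p = 15/47 = 0.319149.
d = −0.75 · ln(1 − (4/3)·0.319149) = −0.75 · ln(0.574468) = −0.75 · (-0.554311) = 0.4157.

0.4157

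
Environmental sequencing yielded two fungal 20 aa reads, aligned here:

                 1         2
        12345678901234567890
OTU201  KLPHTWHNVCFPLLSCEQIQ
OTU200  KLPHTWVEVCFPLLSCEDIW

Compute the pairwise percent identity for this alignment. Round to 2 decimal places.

80.00%

The sequences differ at positions 7 (H/V), 8 (N/E), 18 (Q/D), 20 (Q/W).
16 of the 20 sites match, so the percent identity is 16/20 × 100 = 80.00%.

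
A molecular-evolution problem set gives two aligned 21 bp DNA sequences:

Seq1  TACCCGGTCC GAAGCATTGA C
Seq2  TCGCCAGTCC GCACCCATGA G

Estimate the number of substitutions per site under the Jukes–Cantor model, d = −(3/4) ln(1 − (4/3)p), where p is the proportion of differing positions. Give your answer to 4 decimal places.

0.5319

The sequences differ at positions 2 (A/C), 3 (C/G), 6 (G/A), 12 (A/C), 14 (G/C), 16 (A/C), 17 (T/A), 21 (C/G).
p = 8/21 = 0.380952.
d = −0.75 · ln(1 − (4/3)·0.380952) = −0.75 · ln(0.492064) = −0.75 · (-0.709146) = 0.5319.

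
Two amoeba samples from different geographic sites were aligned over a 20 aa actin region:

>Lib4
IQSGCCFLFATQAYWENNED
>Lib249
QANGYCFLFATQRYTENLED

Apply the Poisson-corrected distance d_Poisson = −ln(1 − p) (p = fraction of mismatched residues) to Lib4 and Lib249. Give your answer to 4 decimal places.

0.4308

The sequences differ at positions 1 (I/Q), 2 (Q/A), 3 (S/N), 5 (C/Y), 13 (A/R), 15 (W/T), 18 (N/L).
p = 7/20 = 0.350000.
d = −ln(1 − 0.350000) = −ln(0.650000) = 0.4308.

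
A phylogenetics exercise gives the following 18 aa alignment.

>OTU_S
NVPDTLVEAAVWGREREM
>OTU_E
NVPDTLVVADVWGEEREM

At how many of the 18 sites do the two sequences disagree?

3

Differing sites — 8:E/V; 10:A/D; 14:R/E.
That gives 3 mismatches out of 18 aligned sites, so the Hamming distance is 3.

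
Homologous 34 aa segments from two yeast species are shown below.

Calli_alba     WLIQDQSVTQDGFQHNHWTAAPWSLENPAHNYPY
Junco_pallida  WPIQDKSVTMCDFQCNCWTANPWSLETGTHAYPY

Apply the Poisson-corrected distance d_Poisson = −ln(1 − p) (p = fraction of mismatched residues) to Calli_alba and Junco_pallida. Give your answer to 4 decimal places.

0.4353

Differing sites — 2:L/P; 6:Q/K; 10:Q/M; 11:D/C; 12:G/D; 15:H/C; 17:H/C; 21:A/N; 27:N/T; 28:P/G; 29:A/T; 31:N/A.
p = 12/34 = 0.352941.
d = −ln(1 − 0.352941) = −ln(0.647059) = 0.4353.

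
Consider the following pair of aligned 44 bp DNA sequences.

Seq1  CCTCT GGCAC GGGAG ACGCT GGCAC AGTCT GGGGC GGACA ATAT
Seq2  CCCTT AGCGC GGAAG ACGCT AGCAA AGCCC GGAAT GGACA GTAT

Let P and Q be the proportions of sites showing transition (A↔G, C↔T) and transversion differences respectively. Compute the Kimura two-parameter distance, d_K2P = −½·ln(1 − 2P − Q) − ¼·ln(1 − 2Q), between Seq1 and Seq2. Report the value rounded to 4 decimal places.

The sequences differ at positions 3 (T/C, transition), 4 (C/T, transition), 6 (G/A, transition), 9 (A/G, transition), 13 (G/A, transition), 21 (G/A, transition), 25 (C/A, transversion), 28 (T/C, transition), 30 (T/C, transition), 33 (G/A, transition), 34 (G/A, transition), 35 (C/T, transition), 41 (A/G, transition).
Of the 13 differences, 12 transitions and 1 transversion over 44 sites: P = 12/44 = 0.272727, Q = 1/44 = 0.022727.
d = −0.5·ln(0.431819) − 0.25·ln(0.954546) = −0.5·(-0.839749) − 0.25·(-0.046519) = 0.4315.

0.4315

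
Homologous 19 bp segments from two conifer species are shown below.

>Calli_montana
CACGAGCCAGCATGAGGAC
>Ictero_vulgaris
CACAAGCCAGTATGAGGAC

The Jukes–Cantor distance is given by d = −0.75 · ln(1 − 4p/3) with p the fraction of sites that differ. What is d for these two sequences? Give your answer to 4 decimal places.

0.1134

Mismatches occur at site 4 (G↔A), site 11 (C↔T).
p = 2/19 = 0.105263.
d = −0.75 · ln(1 − (4/3)·0.105263) = −0.75 · ln(0.859649) = −0.75 · (-0.151231) = 0.1134.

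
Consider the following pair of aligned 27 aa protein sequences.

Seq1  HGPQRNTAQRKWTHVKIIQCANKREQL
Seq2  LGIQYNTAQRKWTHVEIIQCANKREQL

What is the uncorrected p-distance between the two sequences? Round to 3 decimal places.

0.148

Mismatches occur at site 1 (H/L), site 3 (P/I), site 5 (R/Y), site 16 (K/E).
There are 4 differences over 27 sites, so p = 4/27 = 0.148.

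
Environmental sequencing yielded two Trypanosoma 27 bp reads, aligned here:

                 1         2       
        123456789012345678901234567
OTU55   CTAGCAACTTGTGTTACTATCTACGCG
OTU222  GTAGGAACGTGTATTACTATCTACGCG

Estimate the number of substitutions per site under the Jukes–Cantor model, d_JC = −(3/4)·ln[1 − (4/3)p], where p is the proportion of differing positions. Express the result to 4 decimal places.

The sequences differ at positions 1 (C/G), 5 (C/G), 9 (T/G), 13 (G/A).
p = 4/27 = 0.148148.
d = −0.75 · ln(1 − (4/3)·0.148148) = −0.75 · ln(0.802469) = −0.75 · (-0.220062) = 0.1650.

0.1650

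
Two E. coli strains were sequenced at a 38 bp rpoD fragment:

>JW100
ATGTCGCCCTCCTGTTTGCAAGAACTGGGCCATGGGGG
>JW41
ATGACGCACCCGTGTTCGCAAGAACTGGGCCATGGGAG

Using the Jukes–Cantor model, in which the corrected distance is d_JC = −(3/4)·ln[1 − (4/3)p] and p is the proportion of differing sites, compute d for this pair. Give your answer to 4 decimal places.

Differing sites — 4:T/A; 8:C/A; 10:T/C; 12:C/G; 17:T/C; 37:G/A.
p = 6/38 = 0.157895.
d = −0.75 · ln(1 − (4/3)·0.157895) = −0.75 · ln(0.789473) = −0.75 · (-0.236390) = 0.1773.

0.1773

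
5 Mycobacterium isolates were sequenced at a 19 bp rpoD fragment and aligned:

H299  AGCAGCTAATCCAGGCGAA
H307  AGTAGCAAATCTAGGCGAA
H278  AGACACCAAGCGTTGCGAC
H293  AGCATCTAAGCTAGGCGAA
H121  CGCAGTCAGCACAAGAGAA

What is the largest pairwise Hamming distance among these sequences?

13

Pairwise Hamming distances:
  H299 vs H307: 3
  H299 vs H278: 9
  H299 vs H293: 3
  H299 vs H121: 8
  H307 vs H278: 9
  H307 vs H293: 4
  H307 vs H121: 10
  H278 vs H293: 8
  H278 vs H121: 13
  H293 vs H121: 10
The largest is 13, between H278 and H121.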